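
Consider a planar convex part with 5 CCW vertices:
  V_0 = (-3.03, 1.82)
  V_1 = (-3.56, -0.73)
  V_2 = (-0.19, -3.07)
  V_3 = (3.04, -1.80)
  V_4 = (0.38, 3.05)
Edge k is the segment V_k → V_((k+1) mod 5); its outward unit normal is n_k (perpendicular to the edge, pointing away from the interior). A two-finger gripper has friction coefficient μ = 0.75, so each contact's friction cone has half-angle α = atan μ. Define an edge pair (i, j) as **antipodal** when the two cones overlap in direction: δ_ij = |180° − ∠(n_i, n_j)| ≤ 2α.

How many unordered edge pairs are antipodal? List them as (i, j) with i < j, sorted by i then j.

count = 5; pairs: (0,2), (0,3), (1,3), (1,4), (2,4)

α = atan 0.75 = 36.87°;  2α = 73.74°
n_0 = (-0.9791, +0.2035)
n_1 = (-0.5704, -0.8214)
n_2 = (+0.3659, -0.9306)
n_3 = (+0.8768, +0.4809)
n_4 = (-0.3393, +0.9407)
  (0,1): δ = 113.03°  ·
  (0,2): δ = 56.79°  ✓
  (0,3): δ = 40.48°  ✓
  (0,4): δ = 121.58°  ·
  (1,2): δ = 123.76°  ·
  (1,3): δ = 26.48°  ✓
  (1,4): δ = 54.61°  ✓
  (2,3): δ = 82.72°  ·
  (2,4): δ = 1.63°  ✓
  (3,4): δ = 98.91°  ·
antipodal pairs: 5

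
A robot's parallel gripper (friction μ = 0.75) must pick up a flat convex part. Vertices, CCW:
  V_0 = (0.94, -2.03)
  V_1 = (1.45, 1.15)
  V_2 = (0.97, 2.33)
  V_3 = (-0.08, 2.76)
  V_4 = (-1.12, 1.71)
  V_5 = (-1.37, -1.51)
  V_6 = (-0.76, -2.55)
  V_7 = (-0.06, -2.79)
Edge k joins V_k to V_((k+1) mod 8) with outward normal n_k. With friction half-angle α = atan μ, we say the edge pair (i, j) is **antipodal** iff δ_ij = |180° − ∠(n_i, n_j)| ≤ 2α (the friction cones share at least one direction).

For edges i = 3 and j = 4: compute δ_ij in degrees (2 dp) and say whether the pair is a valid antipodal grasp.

δ = 139.71°, invalid

α = atan 0.75 = 36.87°;  2α = 73.74°
edge 3: e_3 = (-1.04, -1.05);  n_3 = (-0.7105, +0.7037)
edge 4: e_4 = (-0.25, -3.22);  n_4 = (-0.9970, +0.0774)
∠(n_3, n_4) = 40.29°
δ = |180° − 40.29°| = 139.71°
139.71° > 2α = 73.74°  →  invalid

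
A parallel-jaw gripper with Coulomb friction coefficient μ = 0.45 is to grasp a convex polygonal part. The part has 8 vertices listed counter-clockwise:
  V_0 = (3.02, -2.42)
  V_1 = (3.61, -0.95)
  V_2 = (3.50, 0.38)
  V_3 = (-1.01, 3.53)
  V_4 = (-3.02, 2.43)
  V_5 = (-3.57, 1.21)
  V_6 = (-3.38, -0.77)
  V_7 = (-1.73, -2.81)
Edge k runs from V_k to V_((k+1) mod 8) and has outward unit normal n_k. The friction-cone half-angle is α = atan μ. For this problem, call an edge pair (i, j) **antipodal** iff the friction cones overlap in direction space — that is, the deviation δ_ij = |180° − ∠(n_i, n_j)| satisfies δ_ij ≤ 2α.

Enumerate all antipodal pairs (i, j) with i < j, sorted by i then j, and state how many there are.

α = atan 0.45 = 24.23°;  2α = 48.46°
n_0 = (+0.9280, -0.3725)
n_1 = (+0.9966, +0.0824)
n_2 = (+0.5726, +0.8198)
n_3 = (-0.4801, +0.8772)
n_4 = (-0.9116, +0.4110)
n_5 = (-0.9954, -0.0955)
n_6 = (-0.7775, -0.6289)
n_7 = (+0.0818, -0.9966)
  (0,1): δ = 153.40°  ·
  (0,2): δ = 103.06°  ·
  (0,3): δ = 39.44°  ✓
  (0,4): δ = 2.40°  ✓
  (0,5): δ = 27.35°  ✓
  (0,6): δ = 60.84°  ·
  (0,7): δ = 116.56°  ·
  (1,2): δ = 129.66°  ·
  (1,3): δ = 66.04°  ·
  (1,4): δ = 28.99°  ✓
  (1,5): δ = 0.75°  ✓
  (1,6): δ = 34.24°  ✓
  (1,7): δ = 89.97°  ·
  (2,3): δ = 116.38°  ·
  (2,4): δ = 79.33°  ·
  (2,5): δ = 49.59°  ·
  (2,6): δ = 16.10°  ✓
  (2,7): δ = 39.63°  ✓
  (3,4): δ = 142.96°  ·
  (3,5): δ = 113.21°  ·
  (3,6): δ = 79.72°  ·
  (3,7): δ = 24.00°  ✓
  (4,5): δ = 150.25°  ·
  (4,6): δ = 116.77°  ·
  (4,7): δ = 61.04°  ·
  (5,6): δ = 146.51°  ·
  (5,7): δ = 90.79°  ·
  (6,7): δ = 124.27°  ·
antipodal pairs: 9

count = 9; pairs: (0,3), (0,4), (0,5), (1,4), (1,5), (1,6), (2,6), (2,7), (3,7)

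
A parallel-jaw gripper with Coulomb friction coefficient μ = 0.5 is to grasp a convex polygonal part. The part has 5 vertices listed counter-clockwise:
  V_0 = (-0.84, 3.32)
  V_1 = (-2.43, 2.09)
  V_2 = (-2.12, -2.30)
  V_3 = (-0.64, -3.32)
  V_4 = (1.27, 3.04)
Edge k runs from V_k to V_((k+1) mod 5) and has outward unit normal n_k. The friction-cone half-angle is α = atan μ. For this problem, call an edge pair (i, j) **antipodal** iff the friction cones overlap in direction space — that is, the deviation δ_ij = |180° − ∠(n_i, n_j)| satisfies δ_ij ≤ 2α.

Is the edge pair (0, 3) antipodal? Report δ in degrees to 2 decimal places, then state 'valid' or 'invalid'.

α = atan 0.5 = 26.57°;  2α = 53.13°
edge 0: e_0 = (-1.59, -1.23);  n_0 = (-0.6119, +0.7910)
edge 3: e_3 = (+1.91, +6.36);  n_3 = (+0.9577, -0.2876)
∠(n_0, n_3) = 144.44°
δ = |180° − 144.44°| = 35.56°
35.56° ≤ 2α = 53.13°  →  valid

δ = 35.56°, valid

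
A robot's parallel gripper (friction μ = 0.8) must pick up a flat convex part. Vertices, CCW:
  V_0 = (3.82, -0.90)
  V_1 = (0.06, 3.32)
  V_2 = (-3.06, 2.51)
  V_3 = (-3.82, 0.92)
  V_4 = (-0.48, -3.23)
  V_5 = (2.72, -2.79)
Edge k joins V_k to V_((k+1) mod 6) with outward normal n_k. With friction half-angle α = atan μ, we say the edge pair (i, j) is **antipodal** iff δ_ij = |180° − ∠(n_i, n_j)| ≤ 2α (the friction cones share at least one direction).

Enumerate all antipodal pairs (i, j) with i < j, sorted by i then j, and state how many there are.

α = atan 0.8 = 38.66°;  2α = 77.32°
n_0 = (+0.7466, +0.6652)
n_1 = (-0.2513, +0.9679)
n_2 = (-0.9022, +0.4313)
n_3 = (-0.7790, -0.6270)
n_4 = (+0.1362, -0.9907)
n_5 = (+0.8643, -0.5030)
  (0,1): δ = 117.15°  ·
  (0,2): δ = 67.25°  ✓
  (0,3): δ = 2.87°  ✓
  (0,4): δ = 56.13°  ✓
  (0,5): δ = 108.10°  ·
  (1,2): δ = 130.10°  ·
  (1,3): δ = 65.73°  ✓
  (1,4): δ = 6.72°  ✓
  (1,5): δ = 45.25°  ✓
  (2,3): δ = 115.63°  ·
  (2,4): δ = 56.62°  ✓
  (2,5): δ = 4.65°  ✓
  (3,4): δ = 121.00°  ·
  (3,5): δ = 69.03°  ✓
  (4,5): δ = 128.03°  ·
antipodal pairs: 9

count = 9; pairs: (0,2), (0,3), (0,4), (1,3), (1,4), (1,5), (2,4), (2,5), (3,5)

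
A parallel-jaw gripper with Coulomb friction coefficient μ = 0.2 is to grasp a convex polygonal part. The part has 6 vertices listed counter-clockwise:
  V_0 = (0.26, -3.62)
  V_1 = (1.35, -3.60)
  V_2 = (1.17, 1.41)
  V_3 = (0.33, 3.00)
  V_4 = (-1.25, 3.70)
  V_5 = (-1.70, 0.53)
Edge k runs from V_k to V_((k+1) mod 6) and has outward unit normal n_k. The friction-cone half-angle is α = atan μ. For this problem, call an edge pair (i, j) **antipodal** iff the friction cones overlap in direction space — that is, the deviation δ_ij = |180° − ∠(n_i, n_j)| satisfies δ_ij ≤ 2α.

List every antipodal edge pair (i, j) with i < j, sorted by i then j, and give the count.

α = atan 0.2 = 11.31°;  2α = 22.62°
n_0 = (+0.0183, -0.9998)
n_1 = (+0.9994, +0.0359)
n_2 = (+0.8842, +0.4671)
n_3 = (+0.4051, +0.9143)
n_4 = (-0.9901, +0.1405)
n_5 = (-0.9042, -0.4271)
  (0,1): δ = 88.99°  ·
  (0,2): δ = 63.20°  ·
  (0,3): δ = 24.95°  ·
  (0,4): δ = 80.87°  ·
  (0,5): δ = 114.23°  ·
  (1,2): δ = 154.21°  ·
  (1,3): δ = 115.95°  ·
  (1,4): δ = 10.14°  ✓
  (1,5): δ = 23.22°  ·
  (2,3): δ = 141.74°  ·
  (2,4): δ = 35.93°  ·
  (2,5): δ = 2.57°  ✓
  (3,4): δ = 74.18°  ·
  (3,5): δ = 40.82°  ·
  (4,5): δ = 146.64°  ·
antipodal pairs: 2

count = 2; pairs: (1,4), (2,5)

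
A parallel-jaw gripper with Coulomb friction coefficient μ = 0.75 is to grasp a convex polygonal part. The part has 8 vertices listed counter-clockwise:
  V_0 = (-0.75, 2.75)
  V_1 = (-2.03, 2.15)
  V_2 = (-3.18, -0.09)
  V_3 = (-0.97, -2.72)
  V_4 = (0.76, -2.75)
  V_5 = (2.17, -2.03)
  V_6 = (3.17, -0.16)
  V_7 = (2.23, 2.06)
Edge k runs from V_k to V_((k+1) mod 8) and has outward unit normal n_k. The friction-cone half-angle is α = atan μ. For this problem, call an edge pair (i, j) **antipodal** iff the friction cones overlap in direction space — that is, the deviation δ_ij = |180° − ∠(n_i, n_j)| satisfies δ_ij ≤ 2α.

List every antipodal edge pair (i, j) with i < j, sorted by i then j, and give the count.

count = 13; pairs: (0,3), (0,4), (0,5), (1,3), (1,4), (1,5), (1,6), (2,5), (2,6), (2,7), (3,6), (3,7), (4,7)

α = atan 0.75 = 36.87°;  2α = 73.74°
n_0 = (-0.4244, +0.9055)
n_1 = (-0.8896, +0.4567)
n_2 = (-0.7656, -0.6433)
n_3 = (-0.0173, -0.9998)
n_4 = (+0.4548, -0.8906)
n_5 = (+0.8818, -0.4716)
n_6 = (+0.9209, +0.3899)
n_7 = (+0.2256, +0.9742)
  (0,1): δ = 142.29°  ·
  (0,2): δ = 75.07°  ·
  (0,3): δ = 26.11°  ✓
  (0,4): δ = 1.94°  ✓
  (0,5): δ = 36.75°  ✓
  (0,6): δ = 87.83°  ·
  (0,7): δ = 141.85°  ·
  (1,2): δ = 112.78°  ·
  (1,3): δ = 63.82°  ✓
  (1,4): δ = 35.77°  ✓
  (1,5): δ = 0.96°  ✓
  (1,6): δ = 50.12°  ✓
  (1,7): δ = 104.14°  ·
  (2,3): δ = 131.03°  ·
  (2,4): δ = 102.99°  ·
  (2,5): δ = 68.18°  ✓
  (2,6): δ = 17.09°  ✓
  (2,7): δ = 36.92°  ✓
  (3,4): δ = 151.96°  ·
  (3,5): δ = 117.14°  ·
  (3,6): δ = 66.06°  ✓
  (3,7): δ = 12.04°  ✓
  (4,5): δ = 145.19°  ·
  (4,6): δ = 94.10°  ·
  (4,7): δ = 40.09°  ✓
  (5,6): δ = 128.92°  ·
  (5,7): δ = 74.90°  ·
  (6,7): δ = 125.99°  ·
antipodal pairs: 13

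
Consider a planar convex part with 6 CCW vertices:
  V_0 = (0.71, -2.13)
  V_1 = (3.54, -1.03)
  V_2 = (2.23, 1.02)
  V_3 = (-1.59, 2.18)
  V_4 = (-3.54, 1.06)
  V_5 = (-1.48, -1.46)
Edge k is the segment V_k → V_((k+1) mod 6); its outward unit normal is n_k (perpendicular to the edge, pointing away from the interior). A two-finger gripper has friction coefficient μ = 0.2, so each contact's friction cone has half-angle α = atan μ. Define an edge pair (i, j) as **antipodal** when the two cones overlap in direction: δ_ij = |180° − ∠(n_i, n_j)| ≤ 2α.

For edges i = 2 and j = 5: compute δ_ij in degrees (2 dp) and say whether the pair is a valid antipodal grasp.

α = atan 0.2 = 11.31°;  2α = 22.62°
edge 2: e_2 = (-3.82, +1.16);  n_2 = (+0.2906, +0.9569)
edge 5: e_5 = (+2.19, -0.67);  n_5 = (-0.2926, -0.9562)
∠(n_2, n_5) = 179.88°
δ = |180° − 179.88°| = 0.12°
0.12° ≤ 2α = 22.62°  →  valid

δ = 0.12°, valid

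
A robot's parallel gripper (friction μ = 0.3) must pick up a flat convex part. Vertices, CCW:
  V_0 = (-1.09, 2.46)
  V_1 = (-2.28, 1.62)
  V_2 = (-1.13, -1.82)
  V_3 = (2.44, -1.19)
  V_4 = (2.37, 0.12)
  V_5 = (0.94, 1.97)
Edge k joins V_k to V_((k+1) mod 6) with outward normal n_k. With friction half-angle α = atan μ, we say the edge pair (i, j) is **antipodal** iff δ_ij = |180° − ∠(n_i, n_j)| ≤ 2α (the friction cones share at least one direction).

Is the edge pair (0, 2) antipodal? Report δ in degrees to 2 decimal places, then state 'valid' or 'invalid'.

α = atan 0.3 = 16.70°;  2α = 33.40°
edge 0: e_0 = (-1.19, -0.84);  n_0 = (-0.5767, +0.8170)
edge 2: e_2 = (+3.57, +0.63);  n_2 = (+0.1738, -0.9848)
∠(n_0, n_2) = 154.79°
δ = |180° − 154.79°| = 25.21°
25.21° ≤ 2α = 33.40°  →  valid

δ = 25.21°, valid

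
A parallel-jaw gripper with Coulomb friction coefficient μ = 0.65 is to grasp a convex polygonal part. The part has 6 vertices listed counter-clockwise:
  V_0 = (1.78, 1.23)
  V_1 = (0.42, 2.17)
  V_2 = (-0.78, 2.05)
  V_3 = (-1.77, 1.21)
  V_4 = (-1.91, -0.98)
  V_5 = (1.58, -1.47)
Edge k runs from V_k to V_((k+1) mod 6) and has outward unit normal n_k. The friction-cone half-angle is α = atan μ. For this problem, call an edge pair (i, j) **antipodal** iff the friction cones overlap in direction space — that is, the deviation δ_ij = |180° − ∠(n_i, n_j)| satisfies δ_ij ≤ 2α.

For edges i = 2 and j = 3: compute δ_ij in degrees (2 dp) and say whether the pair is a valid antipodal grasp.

α = atan 0.65 = 33.02°;  2α = 66.05°
edge 2: e_2 = (-0.99, -0.84);  n_2 = (-0.6470, +0.7625)
edge 3: e_3 = (-0.14, -2.19);  n_3 = (-0.9980, +0.0638)
∠(n_2, n_3) = 46.03°
δ = |180° − 46.03°| = 133.97°
133.97° > 2α = 66.05°  →  invalid

δ = 133.97°, invalid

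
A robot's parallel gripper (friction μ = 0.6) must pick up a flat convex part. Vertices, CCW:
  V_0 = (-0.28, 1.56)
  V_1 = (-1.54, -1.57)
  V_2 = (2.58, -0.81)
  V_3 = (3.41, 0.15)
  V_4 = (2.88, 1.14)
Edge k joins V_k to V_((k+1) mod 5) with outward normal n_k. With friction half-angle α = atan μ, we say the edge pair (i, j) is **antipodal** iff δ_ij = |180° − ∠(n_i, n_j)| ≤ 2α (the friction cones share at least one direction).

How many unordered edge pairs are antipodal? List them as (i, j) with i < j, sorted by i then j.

α = atan 0.6 = 30.96°;  2α = 61.93°
n_0 = (-0.9277, +0.3734)
n_1 = (+0.1814, -0.9834)
n_2 = (+0.7565, -0.6540)
n_3 = (+0.8816, +0.4720)
n_4 = (+0.1318, +0.9913)
  (0,1): δ = 57.62°  ✓
  (0,2): δ = 18.92°  ✓
  (0,3): δ = 50.09°  ✓
  (0,4): δ = 104.36°  ·
  (1,2): δ = 141.30°  ·
  (1,3): δ = 72.29°  ·
  (1,4): δ = 18.02°  ✓
  (2,3): δ = 110.99°  ·
  (2,4): δ = 56.72°  ✓
  (3,4): δ = 125.73°  ·
antipodal pairs: 5

count = 5; pairs: (0,1), (0,2), (0,3), (1,4), (2,4)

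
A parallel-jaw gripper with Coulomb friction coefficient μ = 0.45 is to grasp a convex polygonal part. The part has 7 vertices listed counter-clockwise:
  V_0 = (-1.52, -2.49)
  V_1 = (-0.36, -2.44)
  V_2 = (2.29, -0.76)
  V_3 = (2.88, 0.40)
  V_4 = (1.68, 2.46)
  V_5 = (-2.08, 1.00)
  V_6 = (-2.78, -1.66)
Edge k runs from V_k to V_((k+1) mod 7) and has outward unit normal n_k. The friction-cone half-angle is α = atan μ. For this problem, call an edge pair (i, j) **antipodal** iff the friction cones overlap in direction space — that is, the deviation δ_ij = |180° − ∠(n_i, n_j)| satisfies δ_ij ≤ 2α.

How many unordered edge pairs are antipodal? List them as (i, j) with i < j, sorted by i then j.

count = 7; pairs: (0,4), (1,4), (1,5), (2,4), (2,5), (3,5), (3,6)

α = atan 0.45 = 24.23°;  2α = 48.46°
n_0 = (+0.0431, -0.9991)
n_1 = (+0.5354, -0.8446)
n_2 = (+0.8913, -0.4534)
n_3 = (+0.8641, +0.5033)
n_4 = (-0.3620, +0.9322)
n_5 = (-0.9671, +0.2545)
n_6 = (-0.5501, -0.8351)
  (0,1): δ = 150.09°  ·
  (0,2): δ = 119.43°  ·
  (0,3): δ = 62.25°  ·
  (0,4): δ = 18.75°  ✓
  (0,5): δ = 72.79°  ·
  (0,6): δ = 144.16°  ·
  (1,2): δ = 149.33°  ·
  (1,3): δ = 92.15°  ·
  (1,4): δ = 11.15°  ✓
  (1,5): δ = 42.88°  ✓
  (1,6): δ = 114.25°  ·
  (2,3): δ = 122.82°  ·
  (2,4): δ = 41.82°  ✓
  (2,5): δ = 12.22°  ✓
  (2,6): δ = 83.58°  ·
  (3,4): δ = 99.00°  ·
  (3,5): δ = 44.97°  ✓
  (3,6): δ = 26.40°  ✓
  (4,5): δ = 125.96°  ·
  (4,6): δ = 54.60°  ·
  (5,6): δ = 108.63°  ·
antipodal pairs: 7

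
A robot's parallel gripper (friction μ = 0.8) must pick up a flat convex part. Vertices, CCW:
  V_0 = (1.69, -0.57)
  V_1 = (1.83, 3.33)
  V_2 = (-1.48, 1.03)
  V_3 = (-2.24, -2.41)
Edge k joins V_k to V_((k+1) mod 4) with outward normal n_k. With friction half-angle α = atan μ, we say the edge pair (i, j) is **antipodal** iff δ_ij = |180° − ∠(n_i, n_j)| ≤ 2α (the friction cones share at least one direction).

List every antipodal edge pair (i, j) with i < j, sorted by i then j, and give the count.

count = 4; pairs: (0,1), (0,2), (1,3), (2,3)

α = atan 0.8 = 38.66°;  2α = 77.32°
n_0 = (+0.9994, -0.0359)
n_1 = (-0.5706, +0.8212)
n_2 = (-0.9765, +0.2157)
n_3 = (+0.4240, -0.9057)
  (0,1): δ = 53.15°  ✓
  (0,2): δ = 10.40°  ✓
  (0,3): δ = 117.14°  ·
  (1,2): δ = 137.25°  ·
  (1,3): δ = 9.71°  ✓
  (2,3): δ = 52.45°  ✓
antipodal pairs: 4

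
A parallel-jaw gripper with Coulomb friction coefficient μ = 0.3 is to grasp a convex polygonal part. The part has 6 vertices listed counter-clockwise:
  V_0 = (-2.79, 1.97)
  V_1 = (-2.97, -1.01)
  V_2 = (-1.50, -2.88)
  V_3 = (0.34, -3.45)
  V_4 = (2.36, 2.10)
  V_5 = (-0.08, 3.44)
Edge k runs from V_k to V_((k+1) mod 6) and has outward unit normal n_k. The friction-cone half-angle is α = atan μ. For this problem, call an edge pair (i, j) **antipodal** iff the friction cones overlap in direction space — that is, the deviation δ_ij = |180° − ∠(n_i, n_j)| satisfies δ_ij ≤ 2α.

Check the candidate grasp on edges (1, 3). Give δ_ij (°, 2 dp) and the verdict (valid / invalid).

α = atan 0.3 = 16.70°;  2α = 33.40°
edge 1: e_1 = (+1.47, -1.87);  n_1 = (-0.7862, -0.6180)
edge 3: e_3 = (+2.02, +5.55);  n_3 = (+0.9397, -0.3420)
∠(n_1, n_3) = 121.83°
δ = |180° − 121.83°| = 58.17°
58.17° > 2α = 33.40°  →  invalid

δ = 58.17°, invalid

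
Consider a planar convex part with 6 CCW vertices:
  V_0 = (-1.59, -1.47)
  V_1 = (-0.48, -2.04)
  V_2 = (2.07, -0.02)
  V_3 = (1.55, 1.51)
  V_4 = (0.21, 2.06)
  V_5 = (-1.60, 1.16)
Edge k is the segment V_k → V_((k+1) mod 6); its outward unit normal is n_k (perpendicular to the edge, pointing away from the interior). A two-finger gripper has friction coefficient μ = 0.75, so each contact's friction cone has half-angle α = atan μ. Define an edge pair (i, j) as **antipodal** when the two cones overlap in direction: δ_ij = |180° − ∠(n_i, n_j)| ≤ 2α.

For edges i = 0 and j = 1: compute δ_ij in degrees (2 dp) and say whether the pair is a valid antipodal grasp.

α = atan 0.75 = 36.87°;  2α = 73.74°
edge 0: e_0 = (+1.11, -0.57);  n_0 = (-0.4568, -0.8896)
edge 1: e_1 = (+2.55, +2.02);  n_1 = (+0.6209, -0.7839)
∠(n_0, n_1) = 65.57°
δ = |180° − 65.57°| = 114.43°
114.43° > 2α = 73.74°  →  invalid

δ = 114.43°, invalid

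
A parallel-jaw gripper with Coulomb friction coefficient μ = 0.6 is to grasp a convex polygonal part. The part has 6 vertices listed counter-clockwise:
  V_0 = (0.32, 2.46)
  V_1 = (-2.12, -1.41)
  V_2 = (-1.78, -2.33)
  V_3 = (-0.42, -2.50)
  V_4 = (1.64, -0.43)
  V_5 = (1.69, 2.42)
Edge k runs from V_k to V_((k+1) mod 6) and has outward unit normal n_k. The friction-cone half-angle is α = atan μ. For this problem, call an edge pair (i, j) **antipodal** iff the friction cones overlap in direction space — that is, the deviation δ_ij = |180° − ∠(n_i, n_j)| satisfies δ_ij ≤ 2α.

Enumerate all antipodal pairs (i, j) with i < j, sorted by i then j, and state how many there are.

α = atan 0.6 = 30.96°;  2α = 61.93°
n_0 = (-0.8459, +0.5333)
n_1 = (-0.9380, -0.3467)
n_2 = (-0.1240, -0.9923)
n_3 = (+0.7088, -0.7054)
n_4 = (+0.9998, -0.0175)
n_5 = (+0.0292, +0.9996)
  (0,1): δ = 127.49°  ·
  (0,2): δ = 64.89°  ·
  (0,3): δ = 12.63°  ✓
  (0,4): δ = 31.23°  ✓
  (0,5): δ = 120.56°  ·
  (1,2): δ = 117.41°  ·
  (1,3): δ = 65.14°  ·
  (1,4): δ = 21.29°  ✓
  (1,5): δ = 68.05°  ·
  (2,3): δ = 127.74°  ·
  (2,4): δ = 83.88°  ·
  (2,5): δ = 5.45°  ✓
  (3,4): δ = 136.14°  ·
  (3,5): δ = 46.81°  ✓
  (4,5): δ = 90.67°  ·
antipodal pairs: 5

count = 5; pairs: (0,3), (0,4), (1,4), (2,5), (3,5)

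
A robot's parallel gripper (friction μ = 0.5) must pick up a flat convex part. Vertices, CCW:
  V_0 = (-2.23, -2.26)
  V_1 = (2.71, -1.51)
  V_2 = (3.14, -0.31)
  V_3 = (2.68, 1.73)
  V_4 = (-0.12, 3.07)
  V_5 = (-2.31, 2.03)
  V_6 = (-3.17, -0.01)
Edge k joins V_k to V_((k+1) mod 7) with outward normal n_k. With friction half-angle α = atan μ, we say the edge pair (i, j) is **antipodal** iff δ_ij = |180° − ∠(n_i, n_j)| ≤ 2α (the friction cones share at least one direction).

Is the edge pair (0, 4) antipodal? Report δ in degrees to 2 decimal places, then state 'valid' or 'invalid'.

α = atan 0.5 = 26.57°;  2α = 53.13°
edge 0: e_0 = (+4.94, +0.75);  n_0 = (+0.1501, -0.9887)
edge 4: e_4 = (-2.19, -1.04);  n_4 = (-0.4290, +0.9033)
∠(n_0, n_4) = 163.23°
δ = |180° − 163.23°| = 16.77°
16.77° ≤ 2α = 53.13°  →  valid

δ = 16.77°, valid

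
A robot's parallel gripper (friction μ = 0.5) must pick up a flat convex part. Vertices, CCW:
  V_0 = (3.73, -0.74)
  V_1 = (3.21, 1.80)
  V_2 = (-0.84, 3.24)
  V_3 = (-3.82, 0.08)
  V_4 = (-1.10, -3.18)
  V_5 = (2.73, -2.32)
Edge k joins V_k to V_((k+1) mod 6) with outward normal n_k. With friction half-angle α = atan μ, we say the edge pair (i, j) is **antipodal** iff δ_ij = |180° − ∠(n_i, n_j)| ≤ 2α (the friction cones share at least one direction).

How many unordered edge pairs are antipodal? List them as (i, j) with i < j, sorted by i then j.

count = 5; pairs: (0,3), (1,3), (1,4), (2,4), (2,5)

α = atan 0.5 = 26.57°;  2α = 53.13°
n_0 = (+0.9797, +0.2006)
n_1 = (+0.3350, +0.9422)
n_2 = (-0.7275, +0.6861)
n_3 = (-0.7678, -0.6406)
n_4 = (+0.2191, -0.9757)
n_5 = (+0.8450, -0.5348)
  (0,1): δ = 121.14°  ·
  (0,2): δ = 54.89°  ·
  (0,3): δ = 28.27°  ✓
  (0,4): δ = 91.09°  ·
  (0,5): δ = 136.10°  ·
  (1,2): δ = 113.75°  ·
  (1,3): δ = 30.59°  ✓
  (1,4): δ = 32.23°  ✓
  (1,5): δ = 77.24°  ·
  (2,3): δ = 96.84°  ·
  (2,4): δ = 34.02°  ✓
  (2,5): δ = 10.99°  ✓
  (3,4): δ = 117.18°  ·
  (3,5): δ = 72.17°  ·
  (4,5): δ = 134.99°  ·
antipodal pairs: 5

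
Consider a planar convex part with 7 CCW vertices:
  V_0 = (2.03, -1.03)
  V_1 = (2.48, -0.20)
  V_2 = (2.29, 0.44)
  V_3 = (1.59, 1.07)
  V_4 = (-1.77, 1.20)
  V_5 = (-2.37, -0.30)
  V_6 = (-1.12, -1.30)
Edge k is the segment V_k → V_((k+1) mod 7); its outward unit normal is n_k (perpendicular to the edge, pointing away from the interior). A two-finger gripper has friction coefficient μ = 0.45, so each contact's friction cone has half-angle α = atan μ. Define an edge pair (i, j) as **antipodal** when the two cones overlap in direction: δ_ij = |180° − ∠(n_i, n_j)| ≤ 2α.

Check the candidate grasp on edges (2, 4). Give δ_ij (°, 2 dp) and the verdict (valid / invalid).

δ = 69.81°, invalid

α = atan 0.45 = 24.23°;  2α = 48.46°
edge 2: e_2 = (-0.70, +0.63);  n_2 = (+0.6690, +0.7433)
edge 4: e_4 = (-0.60, -1.50);  n_4 = (-0.9285, +0.3714)
∠(n_2, n_4) = 110.19°
δ = |180° − 110.19°| = 69.81°
69.81° > 2α = 48.46°  →  invalid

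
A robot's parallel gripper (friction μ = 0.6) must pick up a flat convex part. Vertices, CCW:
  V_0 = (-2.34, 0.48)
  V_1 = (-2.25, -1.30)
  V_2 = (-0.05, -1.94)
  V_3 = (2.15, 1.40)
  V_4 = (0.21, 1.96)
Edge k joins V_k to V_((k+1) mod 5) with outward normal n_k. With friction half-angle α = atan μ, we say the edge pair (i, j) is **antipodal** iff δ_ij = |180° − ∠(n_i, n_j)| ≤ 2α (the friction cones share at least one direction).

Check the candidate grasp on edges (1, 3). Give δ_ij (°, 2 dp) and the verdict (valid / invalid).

δ = 0.12°, valid

α = atan 0.6 = 30.96°;  2α = 61.93°
edge 1: e_1 = (+2.20, -0.64);  n_1 = (-0.2793, -0.9602)
edge 3: e_3 = (-1.94, +0.56);  n_3 = (+0.2773, +0.9608)
∠(n_1, n_3) = 179.88°
δ = |180° − 179.88°| = 0.12°
0.12° ≤ 2α = 61.93°  →  valid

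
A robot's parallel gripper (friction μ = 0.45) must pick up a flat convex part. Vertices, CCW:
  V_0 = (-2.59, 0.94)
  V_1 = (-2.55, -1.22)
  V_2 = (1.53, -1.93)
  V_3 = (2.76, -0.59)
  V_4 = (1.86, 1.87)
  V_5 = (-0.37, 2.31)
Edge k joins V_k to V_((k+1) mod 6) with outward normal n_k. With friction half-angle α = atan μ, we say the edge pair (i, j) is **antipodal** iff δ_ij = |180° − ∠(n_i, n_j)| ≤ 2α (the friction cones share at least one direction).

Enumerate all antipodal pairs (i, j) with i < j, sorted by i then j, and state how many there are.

α = atan 0.45 = 24.23°;  2α = 48.46°
n_0 = (-0.9998, -0.0185)
n_1 = (-0.1714, -0.9852)
n_2 = (+0.7367, -0.6762)
n_3 = (+0.9391, +0.3436)
n_4 = (+0.1936, +0.9811)
n_5 = (-0.5252, +0.8510)
  (0,1): δ = 100.93°  ·
  (0,2): δ = 43.61°  ✓
  (0,3): δ = 19.03°  ✓
  (0,4): δ = 77.78°  ·
  (0,5): δ = 120.62°  ·
  (1,2): δ = 122.68°  ·
  (1,3): δ = 60.03°  ·
  (1,4): δ = 1.29°  ✓
  (1,5): δ = 41.55°  ✓
  (2,3): δ = 117.36°  ·
  (2,4): δ = 58.61°  ·
  (2,5): δ = 15.77°  ✓
  (3,4): δ = 121.26°  ·
  (3,5): δ = 78.42°  ·
  (4,5): δ = 137.16°  ·
antipodal pairs: 5

count = 5; pairs: (0,2), (0,3), (1,4), (1,5), (2,5)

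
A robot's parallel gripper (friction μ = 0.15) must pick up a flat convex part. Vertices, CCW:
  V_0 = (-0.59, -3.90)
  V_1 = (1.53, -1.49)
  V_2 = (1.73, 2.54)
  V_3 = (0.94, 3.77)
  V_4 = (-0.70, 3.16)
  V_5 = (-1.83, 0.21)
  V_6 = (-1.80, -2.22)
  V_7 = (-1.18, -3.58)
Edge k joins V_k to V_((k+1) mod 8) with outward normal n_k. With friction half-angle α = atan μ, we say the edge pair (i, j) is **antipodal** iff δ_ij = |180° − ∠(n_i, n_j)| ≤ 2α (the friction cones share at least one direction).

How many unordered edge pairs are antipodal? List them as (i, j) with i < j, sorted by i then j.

count = 2; pairs: (1,5), (2,6)

α = atan 0.15 = 8.53°;  2α = 17.06°
n_0 = (+0.7508, -0.6605)
n_1 = (+0.9988, -0.0496)
n_2 = (+0.8414, +0.5404)
n_3 = (-0.3486, +0.9373)
n_4 = (-0.9338, +0.3577)
n_5 = (-0.9999, -0.0123)
n_6 = (-0.9099, -0.4148)
n_7 = (-0.4768, -0.8790)
  (0,1): δ = 141.50°  ·
  (0,2): δ = 105.95°  ·
  (0,3): δ = 28.26°  ·
  (0,4): δ = 20.38°  ·
  (0,5): δ = 42.04°  ·
  (0,6): δ = 65.84°  ·
  (0,7): δ = 102.86°  ·
  (1,2): δ = 144.45°  ·
  (1,3): δ = 66.76°  ·
  (1,4): δ = 18.12°  ·
  (1,5): δ = 3.55°  ✓
  (1,6): δ = 27.35°  ·
  (1,7): δ = 64.37°  ·
  (2,3): δ = 102.31°  ·
  (2,4): δ = 53.67°  ·
  (2,5): δ = 32.00°  ·
  (2,6): δ = 8.20°  ✓
  (2,7): δ = 28.81°  ·
  (3,4): δ = 131.36°  ·
  (3,5): δ = 109.70°  ·
  (3,6): δ = 85.90°  ·
  (3,7): δ = 48.88°  ·
  (4,5): δ = 158.33°  ·
  (4,6): δ = 134.53°  ·
  (4,7): δ = 97.51°  ·
  (5,6): δ = 156.20°  ·
  (5,7): δ = 119.18°  ·
  (6,7): δ = 142.98°  ·
antipodal pairs: 2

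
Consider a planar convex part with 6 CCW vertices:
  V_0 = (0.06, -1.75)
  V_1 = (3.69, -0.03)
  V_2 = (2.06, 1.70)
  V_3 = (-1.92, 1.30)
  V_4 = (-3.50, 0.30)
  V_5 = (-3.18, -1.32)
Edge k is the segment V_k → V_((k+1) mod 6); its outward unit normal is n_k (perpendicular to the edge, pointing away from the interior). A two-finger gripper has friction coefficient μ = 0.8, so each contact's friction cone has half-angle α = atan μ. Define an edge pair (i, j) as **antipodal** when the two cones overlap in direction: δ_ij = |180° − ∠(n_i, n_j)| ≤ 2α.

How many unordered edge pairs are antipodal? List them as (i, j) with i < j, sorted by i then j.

count = 8; pairs: (0,1), (0,2), (0,3), (0,4), (1,4), (1,5), (2,5), (3,5)

α = atan 0.8 = 38.66°;  2α = 77.32°
n_0 = (+0.4282, -0.9037)
n_1 = (+0.7278, +0.6858)
n_2 = (-0.1000, +0.9950)
n_3 = (-0.5348, +0.8450)
n_4 = (-0.9810, -0.1938)
n_5 = (-0.1316, -0.9913)
  (0,1): δ = 72.06°  ✓
  (0,2): δ = 19.61°  ✓
  (0,3): δ = 6.98°  ✓
  (0,4): δ = 75.82°  ✓
  (0,5): δ = 147.09°  ·
  (1,2): δ = 127.56°  ·
  (1,3): δ = 100.97°  ·
  (1,4): δ = 32.12°  ✓
  (1,5): δ = 39.14°  ✓
  (2,3): δ = 153.41°  ·
  (2,4): δ = 84.57°  ·
  (2,5): δ = 13.30°  ✓
  (3,4): δ = 111.16°  ·
  (3,5): δ = 39.89°  ✓
  (4,5): δ = 108.73°  ·
antipodal pairs: 8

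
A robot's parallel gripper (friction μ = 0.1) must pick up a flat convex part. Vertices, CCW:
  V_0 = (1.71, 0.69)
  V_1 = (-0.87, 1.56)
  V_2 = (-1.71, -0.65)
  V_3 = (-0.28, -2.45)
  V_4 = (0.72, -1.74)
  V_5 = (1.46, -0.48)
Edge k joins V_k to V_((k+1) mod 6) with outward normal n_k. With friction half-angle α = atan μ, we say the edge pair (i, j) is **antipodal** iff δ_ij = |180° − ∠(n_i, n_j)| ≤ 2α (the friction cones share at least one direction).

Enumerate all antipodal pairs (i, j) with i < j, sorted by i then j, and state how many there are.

α = atan 0.1 = 5.71°;  2α = 11.42°
n_0 = (+0.3195, +0.9476)
n_1 = (-0.9348, +0.3553)
n_2 = (-0.7830, -0.6220)
n_3 = (+0.5789, -0.8154)
n_4 = (+0.8623, -0.5064)
n_5 = (+0.9779, -0.2090)
  (0,1): δ = 92.18°  ·
  (0,2): δ = 32.90°  ·
  (0,3): δ = 54.01°  ·
  (0,4): δ = 78.21°  ·
  (0,5): δ = 96.57°  ·
  (1,2): δ = 120.72°  ·
  (1,3): δ = 33.81°  ·
  (1,4): δ = 9.61°  ✓
  (1,5): δ = 8.75°  ✓
  (2,3): δ = 93.09°  ·
  (2,4): δ = 68.89°  ·
  (2,5): δ = 50.53°  ·
  (3,4): δ = 155.80°  ·
  (3,5): δ = 137.44°  ·
  (4,5): δ = 161.64°  ·
antipodal pairs: 2

count = 2; pairs: (1,4), (1,5)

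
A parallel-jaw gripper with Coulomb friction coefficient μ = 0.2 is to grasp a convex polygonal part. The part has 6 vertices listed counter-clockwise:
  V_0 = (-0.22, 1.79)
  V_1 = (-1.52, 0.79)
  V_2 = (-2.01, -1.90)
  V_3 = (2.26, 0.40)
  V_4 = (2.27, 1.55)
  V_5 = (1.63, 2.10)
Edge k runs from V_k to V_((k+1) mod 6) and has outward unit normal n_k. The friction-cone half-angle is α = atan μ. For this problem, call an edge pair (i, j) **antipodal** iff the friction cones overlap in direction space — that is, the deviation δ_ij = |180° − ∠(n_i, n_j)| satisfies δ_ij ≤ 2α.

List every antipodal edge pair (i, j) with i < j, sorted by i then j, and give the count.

α = atan 0.2 = 11.31°;  2α = 22.62°
n_0 = (-0.6097, +0.7926)
n_1 = (-0.9838, +0.1792)
n_2 = (+0.4742, -0.8804)
n_3 = (+1.0000, -0.0087)
n_4 = (+0.6518, +0.7584)
n_5 = (-0.1653, +0.9862)
  (0,1): δ = 137.89°  ·
  (0,2): δ = 9.26°  ✓
  (0,3): δ = 51.93°  ·
  (0,4): δ = 101.76°  ·
  (0,5): δ = 151.94°  ·
  (1,2): δ = 51.37°  ·
  (1,3): δ = 9.83°  ✓
  (1,4): δ = 59.65°  ·
  (1,5): δ = 109.84°  ·
  (2,3): δ = 118.81°  ·
  (2,4): δ = 68.98°  ·
  (2,5): δ = 18.80°  ✓
  (3,4): δ = 130.18°  ·
  (3,5): δ = 79.99°  ·
  (4,5): δ = 129.81°  ·
antipodal pairs: 3

count = 3; pairs: (0,2), (1,3), (2,5)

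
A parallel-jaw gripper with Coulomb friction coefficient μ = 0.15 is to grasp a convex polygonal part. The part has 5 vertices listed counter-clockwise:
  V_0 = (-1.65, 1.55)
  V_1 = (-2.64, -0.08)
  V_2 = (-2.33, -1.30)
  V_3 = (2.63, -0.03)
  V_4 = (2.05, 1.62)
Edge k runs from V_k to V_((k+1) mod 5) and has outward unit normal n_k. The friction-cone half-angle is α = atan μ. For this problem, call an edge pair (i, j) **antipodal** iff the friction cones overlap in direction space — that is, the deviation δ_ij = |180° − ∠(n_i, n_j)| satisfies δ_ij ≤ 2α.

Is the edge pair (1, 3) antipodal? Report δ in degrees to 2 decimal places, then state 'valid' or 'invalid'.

δ = 5.11°, valid

α = atan 0.15 = 8.53°;  2α = 17.06°
edge 1: e_1 = (+0.31, -1.22);  n_1 = (-0.9692, -0.2463)
edge 3: e_3 = (-0.58, +1.65);  n_3 = (+0.9434, +0.3316)
∠(n_1, n_3) = 174.89°
δ = |180° − 174.89°| = 5.11°
5.11° ≤ 2α = 17.06°  →  valid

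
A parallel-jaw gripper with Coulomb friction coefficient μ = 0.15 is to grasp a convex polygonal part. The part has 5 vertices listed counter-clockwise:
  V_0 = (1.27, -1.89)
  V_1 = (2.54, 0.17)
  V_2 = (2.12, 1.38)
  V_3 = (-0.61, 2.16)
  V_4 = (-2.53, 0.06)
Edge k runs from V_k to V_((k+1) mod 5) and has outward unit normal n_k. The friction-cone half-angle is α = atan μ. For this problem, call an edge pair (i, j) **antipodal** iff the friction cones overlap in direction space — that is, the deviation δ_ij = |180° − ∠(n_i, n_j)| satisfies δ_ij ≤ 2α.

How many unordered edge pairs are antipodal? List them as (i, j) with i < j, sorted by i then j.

α = atan 0.15 = 8.53°;  2α = 17.06°
n_0 = (+0.8512, -0.5248)
n_1 = (+0.9447, +0.3279)
n_2 = (+0.2747, +0.9615)
n_3 = (-0.7380, +0.6748)
n_4 = (-0.4566, -0.8897)
  (0,1): δ = 129.20°  ·
  (0,2): δ = 74.29°  ·
  (0,3): δ = 10.78°  ✓
  (0,4): δ = 94.49°  ·
  (1,2): δ = 125.09°  ·
  (1,3): δ = 61.58°  ·
  (1,4): δ = 43.69°  ·
  (2,3): δ = 116.49°  ·
  (2,4): δ = 11.22°  ✓
  (3,4): δ = 74.73°  ·
antipodal pairs: 2

count = 2; pairs: (0,3), (2,4)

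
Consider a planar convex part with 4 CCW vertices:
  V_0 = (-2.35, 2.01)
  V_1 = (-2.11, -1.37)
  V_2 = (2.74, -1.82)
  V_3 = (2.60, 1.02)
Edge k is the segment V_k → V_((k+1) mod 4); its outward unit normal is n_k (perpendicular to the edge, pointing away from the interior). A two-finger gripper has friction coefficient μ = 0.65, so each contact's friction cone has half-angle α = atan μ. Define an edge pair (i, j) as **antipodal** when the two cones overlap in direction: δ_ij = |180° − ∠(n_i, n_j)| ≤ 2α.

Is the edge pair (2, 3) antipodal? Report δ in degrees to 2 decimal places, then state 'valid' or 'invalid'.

δ = 104.13°, invalid

α = atan 0.65 = 33.02°;  2α = 66.05°
edge 2: e_2 = (-0.14, +2.84);  n_2 = (+0.9988, +0.0492)
edge 3: e_3 = (-4.95, +0.99);  n_3 = (+0.1961, +0.9806)
∠(n_2, n_3) = 75.87°
δ = |180° − 75.87°| = 104.13°
104.13° > 2α = 66.05°  →  invalid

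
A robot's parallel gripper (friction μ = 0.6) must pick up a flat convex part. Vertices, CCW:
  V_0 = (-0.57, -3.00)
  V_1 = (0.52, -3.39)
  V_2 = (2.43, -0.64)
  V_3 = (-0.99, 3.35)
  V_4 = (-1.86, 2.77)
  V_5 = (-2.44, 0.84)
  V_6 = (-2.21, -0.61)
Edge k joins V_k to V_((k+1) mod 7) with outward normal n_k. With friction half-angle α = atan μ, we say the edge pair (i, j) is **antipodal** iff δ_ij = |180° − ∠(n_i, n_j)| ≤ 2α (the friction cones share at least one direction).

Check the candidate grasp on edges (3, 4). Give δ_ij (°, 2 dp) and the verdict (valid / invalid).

δ = 140.42°, invalid

α = atan 0.6 = 30.96°;  2α = 61.93°
edge 3: e_3 = (-0.87, -0.58);  n_3 = (-0.5547, +0.8321)
edge 4: e_4 = (-0.58, -1.93);  n_4 = (-0.9577, +0.2878)
∠(n_3, n_4) = 39.58°
δ = |180° − 39.58°| = 140.42°
140.42° > 2α = 61.93°  →  invalid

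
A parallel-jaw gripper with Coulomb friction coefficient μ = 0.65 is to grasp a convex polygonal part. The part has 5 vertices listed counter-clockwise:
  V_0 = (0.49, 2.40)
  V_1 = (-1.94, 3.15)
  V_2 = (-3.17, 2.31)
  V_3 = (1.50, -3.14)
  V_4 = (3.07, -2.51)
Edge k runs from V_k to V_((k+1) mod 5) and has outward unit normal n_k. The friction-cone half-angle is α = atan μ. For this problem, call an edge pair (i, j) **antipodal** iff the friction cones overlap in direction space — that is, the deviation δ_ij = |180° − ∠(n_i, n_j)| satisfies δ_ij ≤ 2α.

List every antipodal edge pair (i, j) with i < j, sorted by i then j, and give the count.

α = atan 0.65 = 33.02°;  2α = 66.05°
n_0 = (+0.2949, +0.9555)
n_1 = (-0.5640, +0.8258)
n_2 = (-0.7594, -0.6507)
n_3 = (+0.3724, -0.9281)
n_4 = (+0.8852, +0.4652)
  (0,1): δ = 128.52°  ·
  (0,2): δ = 32.25°  ✓
  (0,3): δ = 39.02°  ✓
  (0,4): δ = 134.87°  ·
  (1,2): δ = 83.74°  ·
  (1,3): δ = 12.47°  ✓
  (1,4): δ = 83.39°  ·
  (2,3): δ = 108.73°  ·
  (2,4): δ = 12.87°  ✓
  (3,4): δ = 84.14°  ·
antipodal pairs: 4

count = 4; pairs: (0,2), (0,3), (1,3), (2,4)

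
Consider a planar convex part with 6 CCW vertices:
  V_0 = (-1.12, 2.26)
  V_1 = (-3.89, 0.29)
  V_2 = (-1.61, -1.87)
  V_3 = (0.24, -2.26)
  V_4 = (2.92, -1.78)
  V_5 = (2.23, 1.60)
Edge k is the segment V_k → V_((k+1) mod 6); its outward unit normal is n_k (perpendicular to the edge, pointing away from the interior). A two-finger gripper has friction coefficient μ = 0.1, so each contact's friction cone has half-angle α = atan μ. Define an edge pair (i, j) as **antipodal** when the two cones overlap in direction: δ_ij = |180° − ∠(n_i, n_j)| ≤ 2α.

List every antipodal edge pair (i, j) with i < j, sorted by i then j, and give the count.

α = atan 0.1 = 5.71°;  2α = 11.42°
n_0 = (-0.5796, +0.8149)
n_1 = (-0.6877, -0.7260)
n_2 = (-0.2063, -0.9785)
n_3 = (+0.1763, -0.9843)
n_4 = (+0.9798, +0.2000)
n_5 = (+0.1933, +0.9811)
  (0,1): δ = 78.87°  ·
  (0,2): δ = 47.32°  ·
  (0,3): δ = 25.27°  ·
  (0,4): δ = 66.12°  ·
  (0,5): δ = 133.43°  ·
  (1,2): δ = 148.45°  ·
  (1,3): δ = 126.39°  ·
  (1,4): δ = 35.01°  ·
  (1,5): δ = 32.31°  ·
  (2,3): δ = 157.94°  ·
  (2,4): δ = 66.56°  ·
  (2,5): δ = 0.76°  ✓
  (3,4): δ = 88.62°  ·
  (3,5): δ = 21.30°  ·
  (4,5): δ = 112.68°  ·
antipodal pairs: 1

count = 1; pairs: (2,5)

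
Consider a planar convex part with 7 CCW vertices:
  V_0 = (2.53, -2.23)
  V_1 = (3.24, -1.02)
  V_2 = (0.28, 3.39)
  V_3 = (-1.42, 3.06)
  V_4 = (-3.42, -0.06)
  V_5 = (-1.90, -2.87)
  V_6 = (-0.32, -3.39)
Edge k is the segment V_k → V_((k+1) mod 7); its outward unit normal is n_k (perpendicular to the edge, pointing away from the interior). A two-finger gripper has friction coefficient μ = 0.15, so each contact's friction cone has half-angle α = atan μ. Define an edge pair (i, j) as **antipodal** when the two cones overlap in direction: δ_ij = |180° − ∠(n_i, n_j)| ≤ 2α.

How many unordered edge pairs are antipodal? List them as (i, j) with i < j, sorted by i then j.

count = 3; pairs: (0,3), (1,4), (2,6)

α = atan 0.15 = 8.53°;  2α = 17.06°
n_0 = (+0.8625, -0.5061)
n_1 = (+0.8303, +0.5573)
n_2 = (-0.1906, +0.9817)
n_3 = (-0.8419, +0.5397)
n_4 = (-0.8796, -0.4758)
n_5 = (-0.3126, -0.9499)
n_6 = (+0.3770, -0.9262)
  (0,1): δ = 115.73°  ·
  (0,2): δ = 48.61°  ·
  (0,3): δ = 2.26°  ✓
  (0,4): δ = 58.81°  ·
  (0,5): δ = 102.19°  ·
  (0,6): δ = 142.55°  ·
  (1,2): δ = 112.88°  ·
  (1,3): δ = 66.53°  ·
  (1,4): δ = 5.46°  ✓
  (1,5): δ = 37.91°  ·
  (1,6): δ = 78.28°  ·
  (2,3): δ = 133.65°  ·
  (2,4): δ = 72.58°  ·
  (2,5): δ = 29.20°  ·
  (2,6): δ = 11.16°  ✓
  (3,4): δ = 118.93°  ·
  (3,5): δ = 75.56°  ·
  (3,6): δ = 35.19°  ·
  (4,5): δ = 136.63°  ·
  (4,6): δ = 96.26°  ·
  (5,6): δ = 139.64°  ·
antipodal pairs: 3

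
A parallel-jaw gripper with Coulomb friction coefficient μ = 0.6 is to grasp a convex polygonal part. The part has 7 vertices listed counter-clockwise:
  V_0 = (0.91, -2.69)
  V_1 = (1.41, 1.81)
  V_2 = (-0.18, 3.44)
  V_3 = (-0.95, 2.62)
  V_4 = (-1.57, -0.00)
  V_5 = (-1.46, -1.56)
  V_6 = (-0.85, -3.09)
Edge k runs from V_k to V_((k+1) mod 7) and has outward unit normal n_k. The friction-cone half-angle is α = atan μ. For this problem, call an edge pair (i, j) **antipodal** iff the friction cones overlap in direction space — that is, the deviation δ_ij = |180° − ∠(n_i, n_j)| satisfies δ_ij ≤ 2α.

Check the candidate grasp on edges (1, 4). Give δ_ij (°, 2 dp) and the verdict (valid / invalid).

δ = 40.25°, valid

α = atan 0.6 = 30.96°;  2α = 61.93°
edge 1: e_1 = (-1.59, +1.63);  n_1 = (+0.7158, +0.6983)
edge 4: e_4 = (+0.11, -1.56);  n_4 = (-0.9975, -0.0703)
∠(n_1, n_4) = 139.75°
δ = |180° − 139.75°| = 40.25°
40.25° ≤ 2α = 61.93°  →  valid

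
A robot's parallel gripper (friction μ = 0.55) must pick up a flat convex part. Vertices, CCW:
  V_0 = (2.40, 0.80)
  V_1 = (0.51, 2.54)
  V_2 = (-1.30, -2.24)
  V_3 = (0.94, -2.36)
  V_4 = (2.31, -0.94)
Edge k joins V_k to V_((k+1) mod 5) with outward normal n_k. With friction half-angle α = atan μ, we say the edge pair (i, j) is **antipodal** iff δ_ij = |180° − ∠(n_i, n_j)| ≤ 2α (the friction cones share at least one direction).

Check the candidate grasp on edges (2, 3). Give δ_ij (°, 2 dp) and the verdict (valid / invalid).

δ = 130.91°, invalid

α = atan 0.55 = 28.81°;  2α = 57.62°
edge 2: e_2 = (+2.24, -0.12);  n_2 = (-0.0535, -0.9986)
edge 3: e_3 = (+1.37, +1.42);  n_3 = (+0.7197, -0.6943)
∠(n_2, n_3) = 49.09°
δ = |180° − 49.09°| = 130.91°
130.91° > 2α = 57.62°  →  invalid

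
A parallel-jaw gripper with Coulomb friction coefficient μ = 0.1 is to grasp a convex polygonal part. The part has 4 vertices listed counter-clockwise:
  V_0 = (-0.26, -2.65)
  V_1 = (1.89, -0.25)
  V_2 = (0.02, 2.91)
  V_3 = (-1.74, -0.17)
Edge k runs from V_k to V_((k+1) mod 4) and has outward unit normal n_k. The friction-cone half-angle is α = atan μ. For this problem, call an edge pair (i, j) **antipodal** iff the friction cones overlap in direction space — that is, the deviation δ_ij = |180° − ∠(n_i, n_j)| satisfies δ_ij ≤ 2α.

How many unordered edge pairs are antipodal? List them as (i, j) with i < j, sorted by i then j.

α = atan 0.1 = 5.71°;  2α = 11.42°
n_0 = (+0.7448, -0.6672)
n_1 = (+0.8606, +0.5093)
n_2 = (-0.8682, +0.4961)
n_3 = (-0.8587, -0.5125)
  (0,1): δ = 107.53°  ·
  (0,2): δ = 12.11°  ·
  (0,3): δ = 72.68°  ·
  (1,2): δ = 60.36°  ·
  (1,3): δ = 0.21°  ✓
  (2,3): δ = 119.43°  ·
antipodal pairs: 1

count = 1; pairs: (1,3)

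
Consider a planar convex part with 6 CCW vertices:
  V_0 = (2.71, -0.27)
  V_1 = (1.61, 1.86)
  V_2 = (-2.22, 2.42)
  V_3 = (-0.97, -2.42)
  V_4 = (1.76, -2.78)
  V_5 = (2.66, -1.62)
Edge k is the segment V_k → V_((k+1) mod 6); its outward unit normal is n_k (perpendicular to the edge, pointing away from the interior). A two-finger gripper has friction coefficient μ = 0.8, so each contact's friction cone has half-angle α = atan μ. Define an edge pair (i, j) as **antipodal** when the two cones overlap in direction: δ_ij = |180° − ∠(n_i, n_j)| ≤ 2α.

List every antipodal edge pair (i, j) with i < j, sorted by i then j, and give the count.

α = atan 0.8 = 38.66°;  2α = 77.32°
n_0 = (+0.8885, +0.4589)
n_1 = (+0.1447, +0.9895)
n_2 = (-0.9682, -0.2501)
n_3 = (-0.1307, -0.9914)
n_4 = (+0.7901, -0.6130)
n_5 = (+0.9993, -0.0370)
  (0,1): δ = 125.63°  ·
  (0,2): δ = 12.83°  ✓
  (0,3): δ = 55.17°  ✓
  (0,4): δ = 114.88°  ·
  (0,5): δ = 150.57°  ·
  (1,2): δ = 67.20°  ✓
  (1,3): δ = 0.81°  ✓
  (1,4): δ = 60.51°  ✓
  (1,5): δ = 96.20°  ·
  (2,3): δ = 111.99°  ·
  (2,4): δ = 52.29°  ✓
  (2,5): δ = 16.60°  ✓
  (3,4): δ = 120.29°  ·
  (3,5): δ = 84.61°  ·
  (4,5): δ = 144.31°  ·
antipodal pairs: 7

count = 7; pairs: (0,2), (0,3), (1,2), (1,3), (1,4), (2,4), (2,5)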